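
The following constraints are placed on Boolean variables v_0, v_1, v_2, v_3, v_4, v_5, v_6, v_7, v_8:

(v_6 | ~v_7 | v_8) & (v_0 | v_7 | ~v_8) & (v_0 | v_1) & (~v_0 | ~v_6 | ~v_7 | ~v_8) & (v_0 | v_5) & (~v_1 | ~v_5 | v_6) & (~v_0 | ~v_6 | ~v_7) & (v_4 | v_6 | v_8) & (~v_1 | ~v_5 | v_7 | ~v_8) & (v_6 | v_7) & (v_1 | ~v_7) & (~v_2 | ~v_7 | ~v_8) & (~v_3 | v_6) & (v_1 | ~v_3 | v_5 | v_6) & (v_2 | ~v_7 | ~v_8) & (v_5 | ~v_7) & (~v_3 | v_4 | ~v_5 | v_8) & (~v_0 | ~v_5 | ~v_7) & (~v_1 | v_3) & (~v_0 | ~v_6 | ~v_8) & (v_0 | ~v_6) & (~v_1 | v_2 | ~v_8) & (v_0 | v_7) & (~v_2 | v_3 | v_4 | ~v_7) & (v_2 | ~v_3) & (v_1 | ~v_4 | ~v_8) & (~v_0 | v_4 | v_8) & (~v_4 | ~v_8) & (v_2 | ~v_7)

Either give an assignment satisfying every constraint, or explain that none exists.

Try v_0 = False:
  (v_0 | v_1) forces v_1 = True.
  (v_0 | v_5) forces v_5 = True.
  (~v_1 | ~v_5 | v_6) forces v_6 = True.
  clause (v_0 | ~v_6) is falsified — backtrack.
So v_0 = True.
Set v_1 = False.
  then (v_1 | ~v_7) forces v_7 = False.
  then (v_6 | v_7) forces v_6 = True.
  then (~v_0 | ~v_6 | ~v_8) forces v_8 = False.
  then (~v_0 | v_4 | v_8) forces v_4 = True.
Set v_2 = False.
  then (v_2 | ~v_3) forces v_3 = False.
Set v_5 = True.
All clauses satisfied.

v_0: True, v_1: False, v_2: False, v_3: False, v_4: True, v_5: True, v_6: True, v_7: False, v_8: False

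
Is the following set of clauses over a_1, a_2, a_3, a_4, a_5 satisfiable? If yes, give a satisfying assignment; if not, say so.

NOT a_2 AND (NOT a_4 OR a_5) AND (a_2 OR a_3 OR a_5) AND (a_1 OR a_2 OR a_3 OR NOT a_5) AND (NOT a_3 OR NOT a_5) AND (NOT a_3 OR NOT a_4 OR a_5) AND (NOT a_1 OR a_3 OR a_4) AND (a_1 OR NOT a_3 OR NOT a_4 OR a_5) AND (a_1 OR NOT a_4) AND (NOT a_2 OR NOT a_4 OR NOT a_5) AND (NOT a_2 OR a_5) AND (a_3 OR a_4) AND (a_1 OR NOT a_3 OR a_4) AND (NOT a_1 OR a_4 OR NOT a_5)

a_1: True, a_2: False, a_3: False, a_4: True, a_5: True

Unit clause (NOT a_2) forces a_2 = False.
Try a_1 = False:
  (a_1 OR NOT a_4) forces a_4 = False.
  (a_3 OR a_4) forces a_3 = True.
  clause (a_1 OR NOT a_3 OR a_4) is falsified — backtrack.
So a_1 = True.
Set a_3 = False.
  then (a_2 OR a_3 OR a_5) forces a_5 = True.
  then (NOT a_1 OR a_3 OR a_4) forces a_4 = True.
All clauses satisfied.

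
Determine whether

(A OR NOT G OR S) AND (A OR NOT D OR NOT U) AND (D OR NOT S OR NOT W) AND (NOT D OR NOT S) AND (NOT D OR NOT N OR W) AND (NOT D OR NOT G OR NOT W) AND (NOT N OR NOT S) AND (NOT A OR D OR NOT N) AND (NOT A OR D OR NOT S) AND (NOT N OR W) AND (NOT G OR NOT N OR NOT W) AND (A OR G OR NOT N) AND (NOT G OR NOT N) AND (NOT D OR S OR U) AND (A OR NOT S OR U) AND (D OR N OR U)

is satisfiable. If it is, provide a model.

Set U = True.
Set N = False.
Set W = True.
Set A = True.
Set D = False.
  then (D OR NOT S OR NOT W) forces S = False.
Set G = False.
All clauses satisfied.

U = True, N = False, W = True, A = True, D = False, S = False, G = False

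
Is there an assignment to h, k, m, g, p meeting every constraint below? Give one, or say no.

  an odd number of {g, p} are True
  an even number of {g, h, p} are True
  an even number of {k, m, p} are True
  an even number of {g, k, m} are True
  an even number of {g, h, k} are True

Adding constraints 1, 3, 4 mod 2: every variable appears an even number of times on the left, so the left side is 0.
But the right sides sum to 1 (mod 2). 0 ≠ 1 — the system is inconsistent.

Unsatisfiable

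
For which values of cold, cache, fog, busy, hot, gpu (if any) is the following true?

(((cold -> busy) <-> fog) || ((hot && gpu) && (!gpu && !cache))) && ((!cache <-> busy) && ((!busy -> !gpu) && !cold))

cold: False; cache: False; fog: True; busy: True; hot: True; gpu: False

  ((cold -> busy) <-> fog) || ((hot && gpu) && (!gpu && !cache)) = True
    (cold -> busy) <-> fog = True
      cold -> busy = True
    (hot && gpu) && (!gpu && !cache) = False
      hot && gpu = False
      !gpu && !cache = True
        !gpu = True
        !cache = True
  (!cache <-> busy) && ((!busy -> !gpu) && !cold) = True
    !cache <-> busy = True
      !cache = True
    (!busy -> !gpu) && !cold = True
      !busy -> !gpu = True
        !busy = False
        !gpu = True
      !cold = True
Both conjuncts True, so the formula holds.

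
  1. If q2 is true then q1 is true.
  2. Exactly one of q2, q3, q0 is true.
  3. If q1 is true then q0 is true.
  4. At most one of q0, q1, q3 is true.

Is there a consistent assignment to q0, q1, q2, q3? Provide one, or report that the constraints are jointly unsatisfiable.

q0 = True; q1 = False; q2 = False; q3 = False

  (1) q2=F ⇒ q1: vacuous ✓
  (2) {q2, q3, q0}: 1 true — exactly one ✓
  (3) q1=F ⇒ q0: vacuous ✓
  (4) {q0, q1, q3}: 1 true — at most one ✓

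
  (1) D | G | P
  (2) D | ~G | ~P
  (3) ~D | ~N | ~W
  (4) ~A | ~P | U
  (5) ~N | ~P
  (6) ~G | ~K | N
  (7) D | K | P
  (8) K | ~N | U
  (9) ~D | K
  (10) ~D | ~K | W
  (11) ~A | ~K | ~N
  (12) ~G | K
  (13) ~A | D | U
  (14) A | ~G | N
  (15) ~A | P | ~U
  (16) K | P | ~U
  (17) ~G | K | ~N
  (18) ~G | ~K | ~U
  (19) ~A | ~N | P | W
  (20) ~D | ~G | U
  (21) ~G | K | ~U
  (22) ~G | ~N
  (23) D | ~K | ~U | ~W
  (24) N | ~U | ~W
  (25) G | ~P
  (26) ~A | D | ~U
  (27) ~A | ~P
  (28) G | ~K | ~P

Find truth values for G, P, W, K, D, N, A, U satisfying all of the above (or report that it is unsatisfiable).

G = False, P = False, W = True, K = True, D = True, N = False, A = False, U = False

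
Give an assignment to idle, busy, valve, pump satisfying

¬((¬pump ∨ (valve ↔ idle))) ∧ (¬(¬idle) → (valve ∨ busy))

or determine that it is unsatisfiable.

idle: False; busy: True; valve: True; pump: True

  ¬((¬pump ∨ (valve ↔ idle))) = True
    ¬pump ∨ (valve ↔ idle) = False
      ¬pump = False
      valve ↔ idle = False
  ¬(¬idle) → (valve ∨ busy) = True
    ¬(¬idle) = False
      ¬idle = True
    valve ∨ busy = True
Both conjuncts True, so the formula holds.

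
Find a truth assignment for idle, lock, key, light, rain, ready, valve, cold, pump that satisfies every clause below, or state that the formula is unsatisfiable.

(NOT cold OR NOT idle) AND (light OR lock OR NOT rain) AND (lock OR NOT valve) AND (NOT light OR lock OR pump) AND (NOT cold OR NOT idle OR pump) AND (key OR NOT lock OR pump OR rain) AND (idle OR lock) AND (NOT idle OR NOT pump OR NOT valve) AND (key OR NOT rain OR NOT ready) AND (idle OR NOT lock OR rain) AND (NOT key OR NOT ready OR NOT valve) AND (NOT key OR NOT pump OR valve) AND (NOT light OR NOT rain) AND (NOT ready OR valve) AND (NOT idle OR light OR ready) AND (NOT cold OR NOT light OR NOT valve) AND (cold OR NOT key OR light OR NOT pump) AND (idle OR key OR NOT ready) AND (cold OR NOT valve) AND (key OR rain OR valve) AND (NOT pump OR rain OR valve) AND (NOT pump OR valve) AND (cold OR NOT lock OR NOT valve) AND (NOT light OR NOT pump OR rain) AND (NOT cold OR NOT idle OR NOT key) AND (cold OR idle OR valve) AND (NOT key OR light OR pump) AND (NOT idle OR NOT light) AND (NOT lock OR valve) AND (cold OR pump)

idle: False, lock: True, key: True, light: False, rain: True, ready: False, valve: True, cold: True, pump: True

Try idle = True:
  (NOT cold OR NOT idle) forces cold = False.
  (cold OR NOT valve) forces valve = False.
  (NOT ready OR valve) forces ready = False.
  (NOT idle OR light OR ready) forces light = True.
  clause (NOT idle OR NOT light) is falsified — backtrack.
So idle = False.
  then (idle OR lock) forces lock = True.
  then (idle OR NOT lock OR rain) forces rain = True.
  then (NOT light OR NOT rain) forces light = False.
  then (NOT lock OR valve) forces valve = True.
  then (cold OR NOT valve) forces cold = True.
Set key = True.
  then (NOT key OR NOT ready OR NOT valve) forces ready = False.
  then (NOT key OR light OR pump) forces pump = True.
All clauses satisfied.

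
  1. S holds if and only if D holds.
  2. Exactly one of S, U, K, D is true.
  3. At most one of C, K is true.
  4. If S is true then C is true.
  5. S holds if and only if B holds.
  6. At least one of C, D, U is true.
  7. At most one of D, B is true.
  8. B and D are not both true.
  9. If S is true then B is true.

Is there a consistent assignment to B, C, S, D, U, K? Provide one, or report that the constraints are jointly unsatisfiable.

B: False, C: False, S: False, D: False, U: True, K: False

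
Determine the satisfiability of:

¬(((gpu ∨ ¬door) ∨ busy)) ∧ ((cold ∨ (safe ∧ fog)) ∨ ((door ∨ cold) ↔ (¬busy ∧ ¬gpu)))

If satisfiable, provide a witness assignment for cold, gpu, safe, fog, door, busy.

cold = True, gpu = False, safe = True, fog = False, door = True, busy = False

  ¬(((gpu ∨ ¬door) ∨ busy)) = True
    (gpu ∨ ¬door) ∨ busy = False
      gpu ∨ ¬door = False
        ¬door = False
  (cold ∨ (safe ∧ fog)) ∨ ((door ∨ cold) ↔ (¬busy ∧ ¬gpu)) = True
    cold ∨ (safe ∧ fog) = True
      safe ∧ fog = False
    (door ∨ cold) ↔ (¬busy ∧ ¬gpu) = True
      door ∨ cold = True
      ¬busy ∧ ¬gpu = True
        ¬busy = True
        ¬gpu = True
Both conjuncts True, so the formula holds.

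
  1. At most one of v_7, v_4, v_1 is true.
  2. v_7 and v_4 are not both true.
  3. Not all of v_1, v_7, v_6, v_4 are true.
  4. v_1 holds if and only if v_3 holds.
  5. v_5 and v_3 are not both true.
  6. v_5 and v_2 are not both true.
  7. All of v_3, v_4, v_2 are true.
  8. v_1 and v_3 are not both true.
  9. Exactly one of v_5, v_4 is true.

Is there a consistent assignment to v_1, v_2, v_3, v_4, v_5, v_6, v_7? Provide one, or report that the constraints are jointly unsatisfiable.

UNSATISFIABLE

Case v_3 = True:
  (4) with v_3=T forces v_1 = True.
  Constraint (8) is violated (v_1=T, v_3=T) — contradiction.
Case v_3 = False:
  Constraint (7) is violated (v_3=F) — contradiction.
Both cases fail — unsatisfiable.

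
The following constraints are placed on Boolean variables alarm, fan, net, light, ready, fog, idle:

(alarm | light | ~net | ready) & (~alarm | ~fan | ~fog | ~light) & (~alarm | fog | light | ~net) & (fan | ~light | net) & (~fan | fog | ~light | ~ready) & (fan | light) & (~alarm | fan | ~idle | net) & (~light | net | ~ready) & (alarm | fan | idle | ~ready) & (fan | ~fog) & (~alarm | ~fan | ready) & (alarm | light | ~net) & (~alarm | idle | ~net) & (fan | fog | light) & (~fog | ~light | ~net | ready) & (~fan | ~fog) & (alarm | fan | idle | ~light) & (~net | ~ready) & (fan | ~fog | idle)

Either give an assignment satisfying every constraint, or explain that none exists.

alarm = False, fan = True, net = False, light = True, ready = False, fog = False, idle = True

Set alarm = False.
Set fan = True.
  then (~fan | ~fog) forces fog = False.
Set net = False.
Set light = True.
  then (~fan | fog | ~light | ~ready) forces ready = False.
Set idle = True.
All clauses satisfied.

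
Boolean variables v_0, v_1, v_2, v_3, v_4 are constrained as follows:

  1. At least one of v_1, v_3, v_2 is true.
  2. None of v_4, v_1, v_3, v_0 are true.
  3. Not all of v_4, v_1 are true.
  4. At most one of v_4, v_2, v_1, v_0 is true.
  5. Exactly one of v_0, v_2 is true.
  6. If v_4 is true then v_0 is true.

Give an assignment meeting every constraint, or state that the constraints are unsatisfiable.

v_0=F, v_1=F, v_2=T, v_3=F, v_4=F

  (1) {v_1, v_3, v_2}: 1 true — at least one ✓
  (2) {v_4, v_1, v_3, v_0}: 0 true — none ✓
  (3) {v_4, v_1}: 0/2 true — not all ✓
  (4) {v_4, v_2, v_1, v_0}: 1 true — at most one ✓
  (5) {v_0, v_2}: 1 true — exactly one ✓
  (6) v_4=F ⇒ v_0: vacuous ✓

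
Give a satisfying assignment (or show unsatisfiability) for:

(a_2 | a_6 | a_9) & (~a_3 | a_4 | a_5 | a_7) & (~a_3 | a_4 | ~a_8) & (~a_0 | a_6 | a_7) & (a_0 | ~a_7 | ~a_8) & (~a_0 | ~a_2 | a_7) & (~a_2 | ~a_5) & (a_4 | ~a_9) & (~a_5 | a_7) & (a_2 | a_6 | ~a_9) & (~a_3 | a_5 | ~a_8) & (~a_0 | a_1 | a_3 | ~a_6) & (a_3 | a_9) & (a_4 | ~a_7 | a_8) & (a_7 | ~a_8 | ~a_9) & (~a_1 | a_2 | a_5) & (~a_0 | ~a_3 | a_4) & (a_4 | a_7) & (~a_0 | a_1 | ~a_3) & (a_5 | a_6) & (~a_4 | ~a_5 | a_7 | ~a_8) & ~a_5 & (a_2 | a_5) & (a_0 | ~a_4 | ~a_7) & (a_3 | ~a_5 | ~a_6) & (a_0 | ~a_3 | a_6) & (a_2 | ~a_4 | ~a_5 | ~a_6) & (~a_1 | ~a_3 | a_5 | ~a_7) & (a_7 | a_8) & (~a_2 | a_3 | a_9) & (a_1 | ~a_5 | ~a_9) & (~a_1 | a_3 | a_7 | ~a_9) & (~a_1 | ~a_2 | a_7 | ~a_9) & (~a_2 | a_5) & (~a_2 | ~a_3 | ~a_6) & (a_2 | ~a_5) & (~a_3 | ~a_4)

UNSATISFIABLE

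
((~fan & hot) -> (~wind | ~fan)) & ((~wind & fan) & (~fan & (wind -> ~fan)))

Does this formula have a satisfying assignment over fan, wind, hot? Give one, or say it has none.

Case fan = True: the conjunct ~fan is False.
Case fan = False: the conjunct fan is False.
Both cases fail — unsatisfiable.

Unsatisfiable — no assignment works.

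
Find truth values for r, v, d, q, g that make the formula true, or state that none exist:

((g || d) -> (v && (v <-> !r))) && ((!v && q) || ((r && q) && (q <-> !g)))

r: True; v: False; d: False; q: True; g: False

  (g || d) -> (v && (v <-> !r)) = True
    g || d = False
    v && (v <-> !r) = False
      v <-> !r = True
        !r = False
  (!v && q) || ((r && q) && (q <-> !g)) = True
    !v && q = True
      !v = True
    (r && q) && (q <-> !g) = True
      r && q = True
      q <-> !g = True
        !g = True
Both conjuncts True, so the formula holds.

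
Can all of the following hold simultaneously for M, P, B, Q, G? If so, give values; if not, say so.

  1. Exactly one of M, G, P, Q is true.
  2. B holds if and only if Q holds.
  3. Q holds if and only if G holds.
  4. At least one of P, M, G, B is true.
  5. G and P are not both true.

M = False, P = True, B = False, Q = False, G = False

  (1) {M, G, P, Q}: 1 true — exactly one ✓
  (2) B=F, Q=F — same ✓
  (3) Q=F, G=F — same ✓
  (4) {P, M, G, B}: 1 true — at least one ✓
  (5) G=F, P=T — not both ✓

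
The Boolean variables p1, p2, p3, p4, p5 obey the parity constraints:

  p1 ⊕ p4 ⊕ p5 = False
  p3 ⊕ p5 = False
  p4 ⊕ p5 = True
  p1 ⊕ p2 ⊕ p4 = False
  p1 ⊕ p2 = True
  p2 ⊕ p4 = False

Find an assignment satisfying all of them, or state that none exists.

Adding constraints 1, 3, 4, 6 mod 2: every variable appears an even number of times on the left, so the left side is 0.
But the right sides sum to 1 (mod 2). 0 ≠ 1 — the system is inconsistent.

No satisfying assignment exists.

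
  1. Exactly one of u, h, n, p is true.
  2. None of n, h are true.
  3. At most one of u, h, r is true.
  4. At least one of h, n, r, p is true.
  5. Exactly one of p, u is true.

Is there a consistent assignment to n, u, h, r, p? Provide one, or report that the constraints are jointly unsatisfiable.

n: False, u: False, h: False, r: True, p: True

  (1) {u, h, n, p}: 1 true — exactly one ✓
  (2) {n, h}: 0 true — none ✓
  (3) {u, h, r}: 1 true — at most one ✓
  (4) {h, n, r, p}: 2 true — at least one ✓
  (5) {p, u}: 1 true — exactly one ✓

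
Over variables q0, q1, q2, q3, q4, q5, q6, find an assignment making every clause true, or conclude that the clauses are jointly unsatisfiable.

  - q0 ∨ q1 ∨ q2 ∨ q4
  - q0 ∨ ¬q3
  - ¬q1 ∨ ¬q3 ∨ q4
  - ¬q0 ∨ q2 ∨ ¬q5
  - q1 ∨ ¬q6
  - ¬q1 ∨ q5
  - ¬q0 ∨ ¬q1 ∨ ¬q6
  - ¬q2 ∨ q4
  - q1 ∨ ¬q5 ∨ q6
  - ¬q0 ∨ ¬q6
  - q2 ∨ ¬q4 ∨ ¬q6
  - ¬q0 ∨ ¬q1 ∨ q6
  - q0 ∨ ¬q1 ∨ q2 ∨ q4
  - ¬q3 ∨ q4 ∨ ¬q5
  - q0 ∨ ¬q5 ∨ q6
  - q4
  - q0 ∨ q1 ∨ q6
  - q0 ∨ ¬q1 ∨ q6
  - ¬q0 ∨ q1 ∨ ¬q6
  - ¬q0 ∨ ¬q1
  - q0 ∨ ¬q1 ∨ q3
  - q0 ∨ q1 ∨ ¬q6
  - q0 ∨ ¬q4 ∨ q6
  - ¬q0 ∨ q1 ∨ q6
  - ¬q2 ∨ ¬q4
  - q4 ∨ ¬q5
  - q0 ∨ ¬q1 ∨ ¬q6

Case q4 = True:
  (¬q2 ∨ ¬q4) forces q2 = False.
  (q2 ∨ ¬q4 ∨ ¬q6) forces q6 = False.
  (q0 ∨ ¬q4 ∨ q6) forces q0 = True.
  (¬q0 ∨ q2 ∨ ¬q5) forces q5 = False.
  (¬q1 ∨ q5) forces q1 = False.
  Clause (¬q0 ∨ q1 ∨ q6) is falsified — contradiction.
Case q4 = False:
  Clause (q4) is falsified — contradiction.
Both cases fail, so the formula is unsatisfiable.

Unsatisfiable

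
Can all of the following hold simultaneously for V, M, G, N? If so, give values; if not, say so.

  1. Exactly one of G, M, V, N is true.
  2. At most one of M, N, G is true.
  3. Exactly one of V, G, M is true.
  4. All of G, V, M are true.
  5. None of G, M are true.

Case M = True:
  Constraint (5) is violated (M=T) — contradiction.
Case M = False:
  Constraint (4) is violated (M=F) — contradiction.
Both cases fail — unsatisfiable.

Unsatisfiable — no assignment works.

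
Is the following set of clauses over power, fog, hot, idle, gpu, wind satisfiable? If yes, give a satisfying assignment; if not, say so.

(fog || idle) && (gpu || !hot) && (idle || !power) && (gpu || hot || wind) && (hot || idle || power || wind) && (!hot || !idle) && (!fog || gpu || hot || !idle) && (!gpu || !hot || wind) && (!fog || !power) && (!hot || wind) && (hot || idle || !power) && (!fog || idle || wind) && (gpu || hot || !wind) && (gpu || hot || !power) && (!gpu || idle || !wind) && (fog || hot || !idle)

Try power = True:
  (idle || !power) forces idle = True.
  (!hot || !idle) forces hot = False.
  (!fog || !power) forces fog = False.
  clause (fog || hot || !idle) is falsified — backtrack.
So power = False.
Set fog = True.
Set hot = False.
Set idle = True.
  then (!fog || gpu || hot || !idle) forces gpu = True.
Set wind = False.
All clauses satisfied.

power = False, fog = True, hot = False, idle = True, gpu = True, wind = False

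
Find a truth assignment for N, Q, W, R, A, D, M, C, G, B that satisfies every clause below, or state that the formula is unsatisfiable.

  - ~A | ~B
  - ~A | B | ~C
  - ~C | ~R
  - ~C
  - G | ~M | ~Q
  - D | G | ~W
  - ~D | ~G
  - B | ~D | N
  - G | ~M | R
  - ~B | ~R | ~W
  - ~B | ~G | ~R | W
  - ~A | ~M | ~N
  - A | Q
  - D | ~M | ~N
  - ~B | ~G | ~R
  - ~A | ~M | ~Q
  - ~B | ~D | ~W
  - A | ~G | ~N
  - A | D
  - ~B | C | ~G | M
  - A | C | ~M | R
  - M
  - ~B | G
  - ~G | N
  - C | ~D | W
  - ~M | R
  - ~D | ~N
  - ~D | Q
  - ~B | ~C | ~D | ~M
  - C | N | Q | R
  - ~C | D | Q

N = False, Q = False, W = False, R = True, A = True, D = False, M = True, C = False, G = False, B = False

Unit clause (~C) forces C = False.
Unit clause (M) forces M = True.
In (~M | R) only R is left, so R = True.
Try N = True:
  (~A | ~M | ~N) forces A = False.
  (A | Q) forces Q = True.
  (G | ~M | ~Q) forces G = True.
  clause (A | ~G | ~N) is falsified — backtrack.
So N = False.
  then (~G | N) forces G = False.
  then (G | ~M | ~Q) forces Q = False.
  then (A | Q) forces A = True.
  then (~B | G) forces B = False.
  then (~D | Q) forces D = False.
  then (D | G | ~W) forces W = False.
All clauses satisfied.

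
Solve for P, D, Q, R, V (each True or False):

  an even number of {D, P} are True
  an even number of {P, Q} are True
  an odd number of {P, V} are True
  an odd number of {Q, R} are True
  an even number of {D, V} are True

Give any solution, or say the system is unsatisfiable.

No satisfying assignment exists.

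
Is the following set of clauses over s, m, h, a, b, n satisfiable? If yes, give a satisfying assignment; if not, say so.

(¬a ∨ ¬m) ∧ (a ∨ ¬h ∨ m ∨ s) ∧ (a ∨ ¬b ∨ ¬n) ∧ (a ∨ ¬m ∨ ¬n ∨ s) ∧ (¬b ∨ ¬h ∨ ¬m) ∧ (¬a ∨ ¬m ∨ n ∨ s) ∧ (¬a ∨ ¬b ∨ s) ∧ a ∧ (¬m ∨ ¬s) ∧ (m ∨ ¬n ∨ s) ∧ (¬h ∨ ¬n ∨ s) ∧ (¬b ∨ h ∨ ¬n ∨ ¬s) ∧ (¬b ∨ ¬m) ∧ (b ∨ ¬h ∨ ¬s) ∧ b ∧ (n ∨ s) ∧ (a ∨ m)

Unit clause (a) forces a = True.
Unit clause (b) forces b = True.
In (¬a ∨ ¬m) only ¬m is left, so m = False.
In (¬a ∨ ¬b ∨ s) only s is left, so s = True.
Set h = False.
  then (¬b ∨ h ∨ ¬n ∨ ¬s) forces n = False.
All clauses satisfied.

s: True, m: False, h: False, a: True, b: True, n: False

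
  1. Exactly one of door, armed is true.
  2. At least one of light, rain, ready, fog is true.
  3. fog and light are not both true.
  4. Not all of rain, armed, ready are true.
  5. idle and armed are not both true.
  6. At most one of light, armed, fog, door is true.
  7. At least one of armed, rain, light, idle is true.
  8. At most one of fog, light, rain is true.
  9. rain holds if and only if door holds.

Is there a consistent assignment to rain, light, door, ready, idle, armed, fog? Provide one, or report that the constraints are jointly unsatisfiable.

rain = False, light = False, door = False, ready = True, idle = False, armed = True, fog = False

  (1) {door, armed}: 1 true — exactly one ✓
  (2) {light, rain, ready, fog}: 1 true — at least one ✓
  (3) fog=F, light=F — not both ✓
  (4) {rain, armed, ready}: 2/3 true — not all ✓
  (5) idle=F, armed=T — not both ✓
  (6) {light, armed, fog, door}: 1 true — at most one ✓
  (7) {armed, rain, light, idle}: 1 true — at least one ✓
  (8) {fog, light, rain}: 0 true — at most one ✓
  (9) rain=F, door=F — same ✓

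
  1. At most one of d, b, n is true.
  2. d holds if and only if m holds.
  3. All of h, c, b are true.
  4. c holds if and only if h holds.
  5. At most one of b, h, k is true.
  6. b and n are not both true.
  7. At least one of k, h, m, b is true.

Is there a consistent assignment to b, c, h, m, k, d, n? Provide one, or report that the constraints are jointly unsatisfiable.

UNSATISFIABLE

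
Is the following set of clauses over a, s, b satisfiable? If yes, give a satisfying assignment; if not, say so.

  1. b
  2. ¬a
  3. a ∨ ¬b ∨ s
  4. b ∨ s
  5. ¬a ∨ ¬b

a: False, s: True, b: True

Unit clause (b) forces b = True.
Unit clause (¬a) forces a = False.
In (a ∨ ¬b ∨ s) only s is left, so s = True.
Check each clause:
  (b): b holds.
  (¬a): ¬a holds.
  (a ∨ ¬b ∨ s): s holds.
  (b ∨ s): b holds.
  (¬a ∨ ¬b): ¬a holds.
All clauses satisfied.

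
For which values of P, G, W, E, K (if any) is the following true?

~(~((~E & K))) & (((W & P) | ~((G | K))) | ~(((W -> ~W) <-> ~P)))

P = True; G = True; W = True; E = False; K = True

  ~(~((~E & K))) = True
    ~((~E & K)) = False
      ~E & K = True
        ~E = True
  ((W & P) | ~((G | K))) | ~(((W -> ~W) <-> ~P)) = True
    (W & P) | ~((G | K)) = True
      W & P = True
      ~((G | K)) = False
        G | K = True
    ~(((W -> ~W) <-> ~P)) = False
      (W -> ~W) <-> ~P = True
        W -> ~W = False
          ~W = False
        ~P = False
Both conjuncts True, so the formula holds.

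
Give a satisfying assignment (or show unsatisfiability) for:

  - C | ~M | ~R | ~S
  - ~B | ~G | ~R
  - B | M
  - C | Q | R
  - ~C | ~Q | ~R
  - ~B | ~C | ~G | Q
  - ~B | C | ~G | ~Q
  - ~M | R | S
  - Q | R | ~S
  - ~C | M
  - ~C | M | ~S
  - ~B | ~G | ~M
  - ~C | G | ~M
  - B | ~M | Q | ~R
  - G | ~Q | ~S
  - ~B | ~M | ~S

Set G = False.
Set M = True.
  then (~C | G | ~M) forces C = False.
Set B = True.
  then (~B | ~M | ~S) forces S = False.
  then (~M | R | S) forces R = True.
Set Q = False.
All clauses satisfied.

G: False, M: True, C: False, B: True, S: False, R: True, Q: False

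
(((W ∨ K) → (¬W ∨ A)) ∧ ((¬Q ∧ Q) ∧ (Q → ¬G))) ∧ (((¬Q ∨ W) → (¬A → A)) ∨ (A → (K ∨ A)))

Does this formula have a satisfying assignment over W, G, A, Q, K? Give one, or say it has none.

Unsatisfiable — no assignment works.

Case Q = True: the conjunct ¬Q is False.
Case Q = False: the conjunct Q is False.
Both cases fail — unsatisfiable.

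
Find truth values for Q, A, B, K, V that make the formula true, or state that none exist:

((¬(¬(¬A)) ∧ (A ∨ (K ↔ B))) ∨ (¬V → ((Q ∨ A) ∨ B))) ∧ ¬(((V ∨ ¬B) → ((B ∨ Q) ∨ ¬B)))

The conjunct ¬(((V ∨ ¬B) → ((B ∨ Q) ∨ ¬B))) is unsatisfiable on its own:
  Q=F, B=F, V=F: evaluates to False.
  Q=F, B=F, V=T: evaluates to False.
  Q=F, B=T, V=F: evaluates to False.
  Q=F, B=T, V=T: evaluates to False.
  Q=T, B=F, V=F: evaluates to False.
  Q=T, B=F, V=T: evaluates to False.
  Q=T, B=T, V=F: evaluates to False.
  Q=T, B=T, V=T: evaluates to False.
So the whole conjunction is unsatisfiable.

Unsatisfiable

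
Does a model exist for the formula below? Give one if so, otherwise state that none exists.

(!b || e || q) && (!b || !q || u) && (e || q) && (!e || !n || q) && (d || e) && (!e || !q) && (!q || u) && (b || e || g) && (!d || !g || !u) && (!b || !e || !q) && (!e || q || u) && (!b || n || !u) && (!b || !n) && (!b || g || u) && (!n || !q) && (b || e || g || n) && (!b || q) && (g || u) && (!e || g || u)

u = True, q = False, e = True, b = False, d = False, g = True, n = False

Try u = False:
  (!q || u) forces q = False.
  (e || q) forces e = True.
  clause (!e || q || u) is falsified — backtrack.
So u = True.
Set q = False.
  then (e || q) forces e = True.
  then (!e || !n || q) forces n = False.
  then (!b || n || !u) forces b = False.
Set d = False.
Set g = True.
All clauses satisfied.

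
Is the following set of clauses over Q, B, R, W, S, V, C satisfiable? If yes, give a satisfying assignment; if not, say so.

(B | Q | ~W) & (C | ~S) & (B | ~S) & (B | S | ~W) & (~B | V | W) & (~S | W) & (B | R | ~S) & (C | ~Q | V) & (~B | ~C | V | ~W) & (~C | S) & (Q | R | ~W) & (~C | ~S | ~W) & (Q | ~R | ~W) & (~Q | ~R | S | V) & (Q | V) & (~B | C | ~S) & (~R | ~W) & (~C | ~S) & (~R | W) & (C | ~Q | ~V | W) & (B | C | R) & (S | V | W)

Set Q = False.
  then (Q | V) forces V = True.
Set B = True.
Try R = True:
  (Q | ~R | ~W) forces W = False.
  clause (~R | W) is falsified — backtrack.
So R = False.
  then (Q | R | ~W) forces W = False.
  then (~S | W) forces S = False.
  then (~C | S) forces C = False.
All clauses satisfied.

Q=F, B=T, R=F, W=F, S=F, V=T, C=F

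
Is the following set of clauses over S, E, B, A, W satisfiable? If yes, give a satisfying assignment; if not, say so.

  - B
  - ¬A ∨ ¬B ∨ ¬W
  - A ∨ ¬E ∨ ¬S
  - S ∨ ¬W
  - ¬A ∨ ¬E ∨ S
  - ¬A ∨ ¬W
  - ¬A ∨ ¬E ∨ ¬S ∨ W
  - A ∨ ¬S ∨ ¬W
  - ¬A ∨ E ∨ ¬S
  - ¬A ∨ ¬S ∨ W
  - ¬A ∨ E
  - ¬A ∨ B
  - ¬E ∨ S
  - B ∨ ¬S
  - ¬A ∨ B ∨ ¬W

S = False, E = False, B = True, A = False, W = False

Unit clause (B) forces B = True.
Set S = False.
  then (S ∨ ¬W) forces W = False.
  then (¬E ∨ S) forces E = False.
  then (¬A ∨ E) forces A = False.
All clauses satisfied.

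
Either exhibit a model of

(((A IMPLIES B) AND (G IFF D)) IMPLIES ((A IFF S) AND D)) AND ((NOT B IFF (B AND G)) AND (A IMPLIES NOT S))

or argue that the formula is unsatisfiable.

G = False, S = False, D = True, A = True, B = True

  ((A IMPLIES B) AND (G IFF D)) IMPLIES ((A IFF S) AND D) = True
    (A IMPLIES B) AND (G IFF D) = False
      A IMPLIES B = True
      G IFF D = False
    (A IFF S) AND D = False
      A IFF S = False
  (NOT B IFF (B AND G)) AND (A IMPLIES NOT S) = True
    NOT B IFF (B AND G) = True
      NOT B = False
      B AND G = False
    A IMPLIES NOT S = True
      NOT S = True
Both conjuncts True, so the formula holds.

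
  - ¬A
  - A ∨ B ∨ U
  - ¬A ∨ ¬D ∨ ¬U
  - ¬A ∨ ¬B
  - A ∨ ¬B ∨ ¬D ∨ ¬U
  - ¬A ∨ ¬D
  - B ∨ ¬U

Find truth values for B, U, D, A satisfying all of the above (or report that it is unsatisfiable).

Unit clause (¬A) forces A = False.
Try B = False:
  (A ∨ B ∨ U) forces U = True.
  clause (B ∨ ¬U) is falsified — backtrack.
So B = True.
Set U = False.
Set D = False.
Check each clause:
  (¬A): ¬A holds.
  (A ∨ B ∨ U): B holds.
  (¬A ∨ ¬D ∨ ¬U): ¬A holds.
  (¬A ∨ ¬B): ¬A holds.
  (A ∨ ¬B ∨ ¬D ∨ ¬U): ¬D holds.
  (¬A ∨ ¬D): ¬A holds.
  (B ∨ ¬U): B holds.
All clauses satisfied.

B = True, U = False, D = False, A = False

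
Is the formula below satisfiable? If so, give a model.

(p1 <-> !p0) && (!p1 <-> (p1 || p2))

p0 = True, p1 = False, p2 = True

  p1 <-> !p0 = True
    !p0 = False
  !p1 <-> (p1 || p2) = True
    !p1 = True
    p1 || p2 = True
Both conjuncts True, so the formula holds.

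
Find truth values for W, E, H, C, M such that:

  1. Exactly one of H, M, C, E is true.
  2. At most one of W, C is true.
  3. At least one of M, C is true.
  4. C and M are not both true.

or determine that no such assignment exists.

W = False, E = False, H = False, C = False, M = True

  (1) {H, M, C, E}: 1 true — exactly one ✓
  (2) {W, C}: 0 true — at most one ✓
  (3) {M, C}: 1 true — at least one ✓
  (4) C=F, M=T — not both ✓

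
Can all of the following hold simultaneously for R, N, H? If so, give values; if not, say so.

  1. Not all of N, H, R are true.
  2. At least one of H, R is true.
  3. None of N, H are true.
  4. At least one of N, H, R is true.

R = True, N = False, H = False

  (1) {N, H, R}: 1/3 true — not all ✓
  (2) {H, R}: 1 true — at least one ✓
  (3) {N, H}: 0 true — none ✓
  (4) {N, H, R}: 1 true — at least one ✓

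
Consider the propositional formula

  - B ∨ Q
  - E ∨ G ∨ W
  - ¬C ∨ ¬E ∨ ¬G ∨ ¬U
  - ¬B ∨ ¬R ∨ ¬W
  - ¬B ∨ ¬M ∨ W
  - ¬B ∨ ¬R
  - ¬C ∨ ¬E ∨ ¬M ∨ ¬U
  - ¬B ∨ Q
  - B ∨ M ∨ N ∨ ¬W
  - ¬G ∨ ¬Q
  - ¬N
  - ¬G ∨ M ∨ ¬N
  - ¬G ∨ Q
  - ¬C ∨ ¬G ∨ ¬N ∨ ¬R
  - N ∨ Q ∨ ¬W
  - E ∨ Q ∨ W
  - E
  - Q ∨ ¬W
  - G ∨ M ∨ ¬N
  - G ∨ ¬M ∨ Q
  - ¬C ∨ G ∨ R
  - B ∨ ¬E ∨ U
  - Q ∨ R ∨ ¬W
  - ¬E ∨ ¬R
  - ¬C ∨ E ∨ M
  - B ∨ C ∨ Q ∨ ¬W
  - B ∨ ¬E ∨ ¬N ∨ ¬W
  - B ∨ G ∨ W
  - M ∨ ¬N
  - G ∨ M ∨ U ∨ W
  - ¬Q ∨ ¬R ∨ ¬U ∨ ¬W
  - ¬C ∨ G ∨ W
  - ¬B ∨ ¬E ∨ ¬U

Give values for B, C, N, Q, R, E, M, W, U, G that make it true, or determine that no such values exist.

B: False, C: False, N: False, Q: True, R: False, E: True, M: True, W: True, U: True, G: False

Unit clause (¬N) forces N = False.
Unit clause (E) forces E = True.
In (¬E ∨ ¬R) only ¬R is left, so R = False.
Set B = False.
  then (B ∨ Q) forces Q = True.
  then (¬G ∨ ¬Q) forces G = False.
  then (¬C ∨ G ∨ R) forces C = False.
  then (B ∨ ¬E ∨ U) forces U = True.
  then (B ∨ G ∨ W) forces W = True.
  then (B ∨ M ∨ N ∨ ¬W) forces M = True.
All clauses satisfied.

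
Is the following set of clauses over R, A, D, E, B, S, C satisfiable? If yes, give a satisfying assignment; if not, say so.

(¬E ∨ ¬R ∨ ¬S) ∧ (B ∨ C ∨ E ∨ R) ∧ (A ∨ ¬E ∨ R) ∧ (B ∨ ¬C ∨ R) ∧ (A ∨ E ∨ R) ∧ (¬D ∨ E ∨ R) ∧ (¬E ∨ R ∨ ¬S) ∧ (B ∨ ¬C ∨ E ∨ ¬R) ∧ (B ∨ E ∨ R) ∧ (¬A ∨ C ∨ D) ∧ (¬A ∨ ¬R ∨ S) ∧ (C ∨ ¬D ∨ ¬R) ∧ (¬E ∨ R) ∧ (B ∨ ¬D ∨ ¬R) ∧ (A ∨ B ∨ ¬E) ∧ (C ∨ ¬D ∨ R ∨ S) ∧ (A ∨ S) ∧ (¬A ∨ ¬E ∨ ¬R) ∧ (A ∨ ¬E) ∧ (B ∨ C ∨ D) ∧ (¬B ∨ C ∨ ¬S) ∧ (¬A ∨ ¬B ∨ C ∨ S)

Set R = True.
Set A = True.
  then (¬A ∨ ¬R ∨ S) forces S = True.
  then (¬A ∨ ¬E ∨ ¬R) forces E = False.
Set D = True.
  then (C ∨ ¬D ∨ ¬R) forces C = True.
  then (B ∨ ¬D ∨ ¬R) forces B = True.
All clauses satisfied.

R = True, A = True, D = True, E = False, B = True, S = True, C = True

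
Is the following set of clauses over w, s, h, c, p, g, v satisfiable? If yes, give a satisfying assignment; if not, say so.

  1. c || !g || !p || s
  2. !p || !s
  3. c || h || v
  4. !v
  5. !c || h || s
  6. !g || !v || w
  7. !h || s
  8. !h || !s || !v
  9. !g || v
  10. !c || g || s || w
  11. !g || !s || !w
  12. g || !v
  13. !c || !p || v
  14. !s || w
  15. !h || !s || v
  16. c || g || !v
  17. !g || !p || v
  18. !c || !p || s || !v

w=T, s=T, h=F, c=T, p=F, g=F, v=F

Unit clause (!v) forces v = False.
In (!g || v) only !g is left, so g = False.
Try w = False:
  (!s || w) forces s = False.
  (!h || s) forces h = False.
  (c || h || v) forces c = True.
  clause (!c || h || s) is falsified — backtrack.
So w = True.
Set s = True.
  then (!p || !s) forces p = False.
  then (!h || !s || v) forces h = False.
  then (c || h || v) forces c = True.
All clauses satisfied.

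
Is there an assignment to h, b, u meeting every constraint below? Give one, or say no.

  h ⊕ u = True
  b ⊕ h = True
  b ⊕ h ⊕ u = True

h = True, b = False, u = False

h ⊕ u = T ⊕ F = True ✓
b ⊕ h = F ⊕ T = True ✓
b ⊕ h ⊕ u = F ⊕ T ⊕ F = True ✓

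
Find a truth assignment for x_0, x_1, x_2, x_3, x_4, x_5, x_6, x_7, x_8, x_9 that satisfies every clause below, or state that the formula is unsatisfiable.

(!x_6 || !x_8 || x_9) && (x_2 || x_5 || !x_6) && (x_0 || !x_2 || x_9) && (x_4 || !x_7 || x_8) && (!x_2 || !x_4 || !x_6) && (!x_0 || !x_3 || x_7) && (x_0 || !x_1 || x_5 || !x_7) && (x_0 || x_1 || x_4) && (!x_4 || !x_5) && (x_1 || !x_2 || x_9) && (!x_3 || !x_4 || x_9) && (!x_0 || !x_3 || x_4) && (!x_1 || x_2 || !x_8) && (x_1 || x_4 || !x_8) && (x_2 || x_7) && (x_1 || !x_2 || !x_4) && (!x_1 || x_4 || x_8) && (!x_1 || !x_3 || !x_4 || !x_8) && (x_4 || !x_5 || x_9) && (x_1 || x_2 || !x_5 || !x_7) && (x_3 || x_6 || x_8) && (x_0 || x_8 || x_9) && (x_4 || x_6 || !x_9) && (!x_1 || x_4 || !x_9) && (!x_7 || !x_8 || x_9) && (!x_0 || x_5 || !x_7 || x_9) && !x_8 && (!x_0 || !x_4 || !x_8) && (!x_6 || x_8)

x_0=T, x_1=T, x_2=F, x_3=T, x_4=T, x_5=F, x_6=F, x_7=T, x_8=F, x_9=T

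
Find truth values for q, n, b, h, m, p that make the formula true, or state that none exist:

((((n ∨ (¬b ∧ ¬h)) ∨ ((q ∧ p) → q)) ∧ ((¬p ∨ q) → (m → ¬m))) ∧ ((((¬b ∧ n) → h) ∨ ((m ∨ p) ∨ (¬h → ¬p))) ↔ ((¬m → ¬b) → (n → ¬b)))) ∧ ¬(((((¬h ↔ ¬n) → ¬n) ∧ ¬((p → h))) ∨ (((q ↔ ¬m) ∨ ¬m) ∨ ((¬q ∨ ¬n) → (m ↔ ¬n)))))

The conjunct ¬(((((¬h ↔ ¬n) → ¬n) ∧ ¬((p → h))) ∨ (((q ↔ ¬m) ∨ ¬m) ∨ ((¬q ∨ ¬n) → (m ↔ ¬n))))) is unsatisfiable on its own:
  m = True: simplifies to ¬(((((¬h ↔ ¬n) → ¬n) ∧ ¬((p → h))) ∨ (¬q ∨ ((¬q ∨ ¬n) → ¬n)))).
    n = True: simplifies to ¬(((¬h ∧ ¬((p → h))) ∨ (¬q ∨ q))).
      q = True: this becomes ¬(((¬h ∧ ¬((p → h))) ∨ True)) = False.
      q = False: this becomes ¬(((¬h ∧ ¬((p → h))) ∨ True)) = False.
    n = False: this becomes ¬((¬((p → h)) ∨ True)) = False.
  m = False: this becomes ¬(((((¬h ↔ ¬n) → ¬n) ∧ ¬((p → h))) ∨ True)) = False.
So the whole conjunction is unsatisfiable.

The formula is unsatisfiable.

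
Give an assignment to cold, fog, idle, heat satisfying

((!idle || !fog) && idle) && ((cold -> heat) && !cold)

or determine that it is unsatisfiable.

cold = False, fog = False, idle = True, heat = True

  (!idle || !fog) && idle = True
    !idle || !fog = True
      !idle = False
      !fog = True
  (cold -> heat) && !cold = True
    cold -> heat = True
    !cold = True
Both conjuncts True, so the formula holds.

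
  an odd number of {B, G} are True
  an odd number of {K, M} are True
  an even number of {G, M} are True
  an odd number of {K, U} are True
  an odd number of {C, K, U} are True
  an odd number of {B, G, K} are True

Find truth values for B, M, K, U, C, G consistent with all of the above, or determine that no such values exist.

B = False, M = True, K = False, U = True, C = False, G = True

{B, G}: 1 true → odd ✓
{K, M}: 1 true → odd ✓
{G, M}: 2 true → even ✓
{K, U}: 1 true → odd ✓
{C, K, U}: 1 true → odd ✓
{B, G, K}: 1 true → odd ✓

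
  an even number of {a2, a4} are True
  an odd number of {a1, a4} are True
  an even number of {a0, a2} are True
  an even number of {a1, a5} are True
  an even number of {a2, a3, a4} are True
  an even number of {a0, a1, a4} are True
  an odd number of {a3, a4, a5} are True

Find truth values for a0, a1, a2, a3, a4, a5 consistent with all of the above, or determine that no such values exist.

a0: True, a1: False, a2: True, a3: False, a4: True, a5: False

{a2, a4}: 2 true → even ✓
{a1, a4}: 1 true → odd ✓
{a0, a2}: 2 true → even ✓
{a1, a5}: 0 true → even ✓
{a2, a3, a4}: 2 true → even ✓
{a0, a1, a4}: 2 true → even ✓
{a3, a4, a5}: 1 true → odd ✓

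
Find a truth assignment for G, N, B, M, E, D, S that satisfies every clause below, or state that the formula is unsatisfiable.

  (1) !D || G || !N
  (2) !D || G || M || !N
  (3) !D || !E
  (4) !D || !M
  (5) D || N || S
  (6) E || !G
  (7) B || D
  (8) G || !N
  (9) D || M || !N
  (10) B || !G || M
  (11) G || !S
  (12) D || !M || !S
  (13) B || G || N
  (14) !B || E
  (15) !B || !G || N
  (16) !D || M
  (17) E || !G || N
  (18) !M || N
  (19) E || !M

G: True, N: True, B: True, M: True, E: True, D: False, S: False

Set G = True.
  then (E || !G) forces E = True.
  then (!D || !E) forces D = False.
  then (B || D) forces B = True.
  then (!B || !G || N) forces N = True.
  then (D || M || !N) forces M = True.
  then (D || !M || !S) forces S = False.
All clauses satisfied.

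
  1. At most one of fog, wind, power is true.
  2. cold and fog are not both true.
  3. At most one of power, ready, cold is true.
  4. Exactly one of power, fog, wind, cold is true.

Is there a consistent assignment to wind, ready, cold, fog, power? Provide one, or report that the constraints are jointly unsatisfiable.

wind = True, ready = True, cold = False, fog = False, power = False

  (1) {fog, wind, power}: 1 true — at most one ✓
  (2) cold=F, fog=F — not both ✓
  (3) {power, ready, cold}: 1 true — at most one ✓
  (4) {power, fog, wind, cold}: 1 true — exactly one ✓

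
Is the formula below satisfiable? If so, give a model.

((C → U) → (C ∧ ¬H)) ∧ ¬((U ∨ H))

H: False, U: False, C: True

  (C → U) → (C ∧ ¬H) = True
    C → U = False
    C ∧ ¬H = True
      ¬H = True
  ¬((U ∨ H)) = True
    U ∨ H = False
Both conjuncts True, so the formula holds.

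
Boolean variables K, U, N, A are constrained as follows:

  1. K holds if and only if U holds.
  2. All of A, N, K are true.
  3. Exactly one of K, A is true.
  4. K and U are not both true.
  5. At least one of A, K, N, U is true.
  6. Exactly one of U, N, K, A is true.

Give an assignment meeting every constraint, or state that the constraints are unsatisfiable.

Case N = True:
  (2) forces A = True.
  Constraint (6) is violated (N=T, A=T) — contradiction.
Case N = False:
  Constraint (2) is violated (N=F) — contradiction.
Both cases fail — unsatisfiable.

No satisfying assignment exists.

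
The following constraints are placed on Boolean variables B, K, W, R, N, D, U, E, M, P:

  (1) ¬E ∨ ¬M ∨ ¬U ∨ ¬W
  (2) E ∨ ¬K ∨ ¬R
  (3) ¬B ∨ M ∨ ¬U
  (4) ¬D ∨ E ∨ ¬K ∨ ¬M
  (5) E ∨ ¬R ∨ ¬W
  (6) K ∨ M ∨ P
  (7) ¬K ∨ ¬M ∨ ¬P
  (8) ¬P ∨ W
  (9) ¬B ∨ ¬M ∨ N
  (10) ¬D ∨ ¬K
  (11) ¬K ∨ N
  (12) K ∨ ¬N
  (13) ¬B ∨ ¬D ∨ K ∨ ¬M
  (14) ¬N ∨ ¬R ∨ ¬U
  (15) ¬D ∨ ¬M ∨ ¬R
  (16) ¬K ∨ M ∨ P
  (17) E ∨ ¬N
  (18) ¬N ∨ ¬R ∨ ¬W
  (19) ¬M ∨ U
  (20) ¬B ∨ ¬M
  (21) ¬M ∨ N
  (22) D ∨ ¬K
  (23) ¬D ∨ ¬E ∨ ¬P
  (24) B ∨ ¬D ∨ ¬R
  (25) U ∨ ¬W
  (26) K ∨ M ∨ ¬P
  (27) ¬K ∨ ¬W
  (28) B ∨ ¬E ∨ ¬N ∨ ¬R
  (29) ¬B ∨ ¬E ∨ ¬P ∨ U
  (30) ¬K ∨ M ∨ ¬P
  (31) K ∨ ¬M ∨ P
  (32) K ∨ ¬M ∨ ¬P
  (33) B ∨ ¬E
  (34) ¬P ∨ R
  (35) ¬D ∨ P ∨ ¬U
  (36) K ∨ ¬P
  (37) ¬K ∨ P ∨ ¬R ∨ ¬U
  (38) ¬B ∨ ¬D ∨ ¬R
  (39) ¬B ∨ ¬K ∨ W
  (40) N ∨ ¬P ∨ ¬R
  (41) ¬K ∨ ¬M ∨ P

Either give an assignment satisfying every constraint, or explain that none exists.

Case K = True:
  (¬D ∨ ¬K) forces D = False.
  Clause (D ∨ ¬K) is falsified — contradiction.
Case K = False:
  (K ∨ ¬N) forces N = False.
  (¬M ∨ N) forces M = False.
  (K ∨ M ∨ P) forces P = True.
  Clause (K ∨ M ∨ ¬P) is falsified — contradiction.
Both cases fail, so the formula is unsatisfiable.

The formula is unsatisfiable.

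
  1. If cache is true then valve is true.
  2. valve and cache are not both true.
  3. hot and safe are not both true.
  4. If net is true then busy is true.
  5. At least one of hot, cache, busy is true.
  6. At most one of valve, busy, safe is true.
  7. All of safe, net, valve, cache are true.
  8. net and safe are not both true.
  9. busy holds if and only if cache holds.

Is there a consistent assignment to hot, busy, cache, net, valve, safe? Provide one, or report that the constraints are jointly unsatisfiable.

Case cache = True:
  (1) with cache=T forces valve = True.
  Constraint (2) is violated (valve=T, cache=T) — contradiction.
Case cache = False:
  Constraint (7) is violated (cache=F) — contradiction.
Both cases fail — unsatisfiable.

UNSATISFIABLE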